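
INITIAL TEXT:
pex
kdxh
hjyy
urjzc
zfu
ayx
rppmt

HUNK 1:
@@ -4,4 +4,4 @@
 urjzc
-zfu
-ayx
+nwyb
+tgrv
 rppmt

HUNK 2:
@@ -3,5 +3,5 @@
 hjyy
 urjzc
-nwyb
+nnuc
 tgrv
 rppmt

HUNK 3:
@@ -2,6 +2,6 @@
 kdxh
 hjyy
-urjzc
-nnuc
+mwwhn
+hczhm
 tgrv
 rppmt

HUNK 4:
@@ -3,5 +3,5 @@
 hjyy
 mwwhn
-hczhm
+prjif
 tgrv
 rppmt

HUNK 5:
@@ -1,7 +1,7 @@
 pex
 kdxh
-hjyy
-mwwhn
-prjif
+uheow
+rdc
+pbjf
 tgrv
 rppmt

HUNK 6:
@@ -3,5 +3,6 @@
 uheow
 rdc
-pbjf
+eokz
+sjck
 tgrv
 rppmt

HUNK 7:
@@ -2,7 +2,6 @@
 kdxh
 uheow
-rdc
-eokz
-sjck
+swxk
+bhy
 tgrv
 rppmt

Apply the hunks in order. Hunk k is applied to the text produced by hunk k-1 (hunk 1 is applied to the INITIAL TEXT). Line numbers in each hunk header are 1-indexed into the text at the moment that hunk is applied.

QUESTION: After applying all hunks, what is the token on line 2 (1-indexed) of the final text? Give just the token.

Answer: kdxh

Derivation:
Hunk 1: at line 4 remove [zfu,ayx] add [nwyb,tgrv] -> 7 lines: pex kdxh hjyy urjzc nwyb tgrv rppmt
Hunk 2: at line 3 remove [nwyb] add [nnuc] -> 7 lines: pex kdxh hjyy urjzc nnuc tgrv rppmt
Hunk 3: at line 2 remove [urjzc,nnuc] add [mwwhn,hczhm] -> 7 lines: pex kdxh hjyy mwwhn hczhm tgrv rppmt
Hunk 4: at line 3 remove [hczhm] add [prjif] -> 7 lines: pex kdxh hjyy mwwhn prjif tgrv rppmt
Hunk 5: at line 1 remove [hjyy,mwwhn,prjif] add [uheow,rdc,pbjf] -> 7 lines: pex kdxh uheow rdc pbjf tgrv rppmt
Hunk 6: at line 3 remove [pbjf] add [eokz,sjck] -> 8 lines: pex kdxh uheow rdc eokz sjck tgrv rppmt
Hunk 7: at line 2 remove [rdc,eokz,sjck] add [swxk,bhy] -> 7 lines: pex kdxh uheow swxk bhy tgrv rppmt
Final line 2: kdxh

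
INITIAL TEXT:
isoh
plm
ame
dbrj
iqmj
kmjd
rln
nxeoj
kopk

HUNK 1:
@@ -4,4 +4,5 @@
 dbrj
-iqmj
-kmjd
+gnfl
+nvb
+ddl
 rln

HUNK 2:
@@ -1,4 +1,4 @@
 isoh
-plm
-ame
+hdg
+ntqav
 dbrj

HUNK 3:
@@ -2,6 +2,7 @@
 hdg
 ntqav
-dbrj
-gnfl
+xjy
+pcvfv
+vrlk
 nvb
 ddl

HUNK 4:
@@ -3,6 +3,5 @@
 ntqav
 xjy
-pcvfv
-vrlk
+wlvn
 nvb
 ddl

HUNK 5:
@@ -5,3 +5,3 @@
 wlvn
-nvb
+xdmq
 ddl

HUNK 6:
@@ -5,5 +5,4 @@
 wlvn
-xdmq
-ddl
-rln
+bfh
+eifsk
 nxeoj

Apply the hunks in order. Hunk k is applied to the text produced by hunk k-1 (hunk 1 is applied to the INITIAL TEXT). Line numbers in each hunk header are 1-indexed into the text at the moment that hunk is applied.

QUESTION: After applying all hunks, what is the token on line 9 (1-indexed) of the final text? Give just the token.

Hunk 1: at line 4 remove [iqmj,kmjd] add [gnfl,nvb,ddl] -> 10 lines: isoh plm ame dbrj gnfl nvb ddl rln nxeoj kopk
Hunk 2: at line 1 remove [plm,ame] add [hdg,ntqav] -> 10 lines: isoh hdg ntqav dbrj gnfl nvb ddl rln nxeoj kopk
Hunk 3: at line 2 remove [dbrj,gnfl] add [xjy,pcvfv,vrlk] -> 11 lines: isoh hdg ntqav xjy pcvfv vrlk nvb ddl rln nxeoj kopk
Hunk 4: at line 3 remove [pcvfv,vrlk] add [wlvn] -> 10 lines: isoh hdg ntqav xjy wlvn nvb ddl rln nxeoj kopk
Hunk 5: at line 5 remove [nvb] add [xdmq] -> 10 lines: isoh hdg ntqav xjy wlvn xdmq ddl rln nxeoj kopk
Hunk 6: at line 5 remove [xdmq,ddl,rln] add [bfh,eifsk] -> 9 lines: isoh hdg ntqav xjy wlvn bfh eifsk nxeoj kopk
Final line 9: kopk

Answer: kopk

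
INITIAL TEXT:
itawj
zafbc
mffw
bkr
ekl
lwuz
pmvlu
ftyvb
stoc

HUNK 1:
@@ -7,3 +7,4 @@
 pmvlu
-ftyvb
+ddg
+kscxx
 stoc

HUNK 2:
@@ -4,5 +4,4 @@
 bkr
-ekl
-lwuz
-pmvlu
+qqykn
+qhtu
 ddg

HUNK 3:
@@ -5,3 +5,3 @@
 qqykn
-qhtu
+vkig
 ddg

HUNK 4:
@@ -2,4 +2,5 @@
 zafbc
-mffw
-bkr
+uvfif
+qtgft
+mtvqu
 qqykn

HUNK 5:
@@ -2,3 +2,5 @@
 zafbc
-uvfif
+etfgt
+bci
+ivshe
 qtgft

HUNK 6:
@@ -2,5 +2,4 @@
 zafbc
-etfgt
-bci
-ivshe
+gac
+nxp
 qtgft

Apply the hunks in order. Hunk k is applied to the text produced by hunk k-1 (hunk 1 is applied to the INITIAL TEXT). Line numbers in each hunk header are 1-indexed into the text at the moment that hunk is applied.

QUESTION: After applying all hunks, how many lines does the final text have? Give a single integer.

Hunk 1: at line 7 remove [ftyvb] add [ddg,kscxx] -> 10 lines: itawj zafbc mffw bkr ekl lwuz pmvlu ddg kscxx stoc
Hunk 2: at line 4 remove [ekl,lwuz,pmvlu] add [qqykn,qhtu] -> 9 lines: itawj zafbc mffw bkr qqykn qhtu ddg kscxx stoc
Hunk 3: at line 5 remove [qhtu] add [vkig] -> 9 lines: itawj zafbc mffw bkr qqykn vkig ddg kscxx stoc
Hunk 4: at line 2 remove [mffw,bkr] add [uvfif,qtgft,mtvqu] -> 10 lines: itawj zafbc uvfif qtgft mtvqu qqykn vkig ddg kscxx stoc
Hunk 5: at line 2 remove [uvfif] add [etfgt,bci,ivshe] -> 12 lines: itawj zafbc etfgt bci ivshe qtgft mtvqu qqykn vkig ddg kscxx stoc
Hunk 6: at line 2 remove [etfgt,bci,ivshe] add [gac,nxp] -> 11 lines: itawj zafbc gac nxp qtgft mtvqu qqykn vkig ddg kscxx stoc
Final line count: 11

Answer: 11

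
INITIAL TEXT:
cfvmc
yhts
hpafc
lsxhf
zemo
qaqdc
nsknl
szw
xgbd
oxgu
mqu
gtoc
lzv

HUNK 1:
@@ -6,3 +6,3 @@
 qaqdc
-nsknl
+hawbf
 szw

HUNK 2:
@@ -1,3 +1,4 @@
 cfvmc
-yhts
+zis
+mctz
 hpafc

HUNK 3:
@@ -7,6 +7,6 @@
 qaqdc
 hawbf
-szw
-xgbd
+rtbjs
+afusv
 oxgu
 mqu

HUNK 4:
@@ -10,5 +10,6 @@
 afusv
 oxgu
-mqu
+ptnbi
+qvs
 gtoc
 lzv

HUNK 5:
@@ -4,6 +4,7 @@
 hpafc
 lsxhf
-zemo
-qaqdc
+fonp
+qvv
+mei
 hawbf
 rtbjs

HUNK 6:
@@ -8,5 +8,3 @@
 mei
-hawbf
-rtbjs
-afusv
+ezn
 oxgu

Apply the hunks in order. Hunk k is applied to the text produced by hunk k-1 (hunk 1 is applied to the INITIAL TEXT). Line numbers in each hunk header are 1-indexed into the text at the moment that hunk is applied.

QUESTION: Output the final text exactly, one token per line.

Answer: cfvmc
zis
mctz
hpafc
lsxhf
fonp
qvv
mei
ezn
oxgu
ptnbi
qvs
gtoc
lzv

Derivation:
Hunk 1: at line 6 remove [nsknl] add [hawbf] -> 13 lines: cfvmc yhts hpafc lsxhf zemo qaqdc hawbf szw xgbd oxgu mqu gtoc lzv
Hunk 2: at line 1 remove [yhts] add [zis,mctz] -> 14 lines: cfvmc zis mctz hpafc lsxhf zemo qaqdc hawbf szw xgbd oxgu mqu gtoc lzv
Hunk 3: at line 7 remove [szw,xgbd] add [rtbjs,afusv] -> 14 lines: cfvmc zis mctz hpafc lsxhf zemo qaqdc hawbf rtbjs afusv oxgu mqu gtoc lzv
Hunk 4: at line 10 remove [mqu] add [ptnbi,qvs] -> 15 lines: cfvmc zis mctz hpafc lsxhf zemo qaqdc hawbf rtbjs afusv oxgu ptnbi qvs gtoc lzv
Hunk 5: at line 4 remove [zemo,qaqdc] add [fonp,qvv,mei] -> 16 lines: cfvmc zis mctz hpafc lsxhf fonp qvv mei hawbf rtbjs afusv oxgu ptnbi qvs gtoc lzv
Hunk 6: at line 8 remove [hawbf,rtbjs,afusv] add [ezn] -> 14 lines: cfvmc zis mctz hpafc lsxhf fonp qvv mei ezn oxgu ptnbi qvs gtoc lzv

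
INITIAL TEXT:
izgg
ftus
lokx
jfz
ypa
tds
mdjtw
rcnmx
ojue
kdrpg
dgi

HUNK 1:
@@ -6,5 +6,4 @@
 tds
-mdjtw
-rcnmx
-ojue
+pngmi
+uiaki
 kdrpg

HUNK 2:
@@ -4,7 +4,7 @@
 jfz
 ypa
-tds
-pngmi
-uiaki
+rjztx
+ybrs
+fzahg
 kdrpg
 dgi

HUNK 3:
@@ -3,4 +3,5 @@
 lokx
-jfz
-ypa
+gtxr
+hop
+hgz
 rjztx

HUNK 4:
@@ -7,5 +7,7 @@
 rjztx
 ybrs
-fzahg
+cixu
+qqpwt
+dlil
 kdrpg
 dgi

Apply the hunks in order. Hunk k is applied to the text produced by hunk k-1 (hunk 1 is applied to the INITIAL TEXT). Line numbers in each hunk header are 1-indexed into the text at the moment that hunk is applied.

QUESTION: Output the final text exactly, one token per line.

Answer: izgg
ftus
lokx
gtxr
hop
hgz
rjztx
ybrs
cixu
qqpwt
dlil
kdrpg
dgi

Derivation:
Hunk 1: at line 6 remove [mdjtw,rcnmx,ojue] add [pngmi,uiaki] -> 10 lines: izgg ftus lokx jfz ypa tds pngmi uiaki kdrpg dgi
Hunk 2: at line 4 remove [tds,pngmi,uiaki] add [rjztx,ybrs,fzahg] -> 10 lines: izgg ftus lokx jfz ypa rjztx ybrs fzahg kdrpg dgi
Hunk 3: at line 3 remove [jfz,ypa] add [gtxr,hop,hgz] -> 11 lines: izgg ftus lokx gtxr hop hgz rjztx ybrs fzahg kdrpg dgi
Hunk 4: at line 7 remove [fzahg] add [cixu,qqpwt,dlil] -> 13 lines: izgg ftus lokx gtxr hop hgz rjztx ybrs cixu qqpwt dlil kdrpg dgi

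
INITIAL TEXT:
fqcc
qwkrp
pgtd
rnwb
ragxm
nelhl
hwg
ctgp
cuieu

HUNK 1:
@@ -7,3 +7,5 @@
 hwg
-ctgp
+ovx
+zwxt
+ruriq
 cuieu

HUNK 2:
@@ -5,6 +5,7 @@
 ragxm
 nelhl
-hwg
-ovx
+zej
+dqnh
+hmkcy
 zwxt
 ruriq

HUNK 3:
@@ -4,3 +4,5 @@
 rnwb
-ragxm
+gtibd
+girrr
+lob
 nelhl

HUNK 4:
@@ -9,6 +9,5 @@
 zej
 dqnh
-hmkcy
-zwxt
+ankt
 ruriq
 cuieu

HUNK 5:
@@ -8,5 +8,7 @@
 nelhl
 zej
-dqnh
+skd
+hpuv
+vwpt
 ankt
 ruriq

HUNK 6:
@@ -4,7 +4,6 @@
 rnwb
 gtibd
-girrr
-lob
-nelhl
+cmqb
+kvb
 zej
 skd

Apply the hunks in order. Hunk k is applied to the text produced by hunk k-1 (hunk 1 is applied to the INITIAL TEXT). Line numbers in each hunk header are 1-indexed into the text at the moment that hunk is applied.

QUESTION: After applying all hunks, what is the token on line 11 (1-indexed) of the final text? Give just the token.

Answer: vwpt

Derivation:
Hunk 1: at line 7 remove [ctgp] add [ovx,zwxt,ruriq] -> 11 lines: fqcc qwkrp pgtd rnwb ragxm nelhl hwg ovx zwxt ruriq cuieu
Hunk 2: at line 5 remove [hwg,ovx] add [zej,dqnh,hmkcy] -> 12 lines: fqcc qwkrp pgtd rnwb ragxm nelhl zej dqnh hmkcy zwxt ruriq cuieu
Hunk 3: at line 4 remove [ragxm] add [gtibd,girrr,lob] -> 14 lines: fqcc qwkrp pgtd rnwb gtibd girrr lob nelhl zej dqnh hmkcy zwxt ruriq cuieu
Hunk 4: at line 9 remove [hmkcy,zwxt] add [ankt] -> 13 lines: fqcc qwkrp pgtd rnwb gtibd girrr lob nelhl zej dqnh ankt ruriq cuieu
Hunk 5: at line 8 remove [dqnh] add [skd,hpuv,vwpt] -> 15 lines: fqcc qwkrp pgtd rnwb gtibd girrr lob nelhl zej skd hpuv vwpt ankt ruriq cuieu
Hunk 6: at line 4 remove [girrr,lob,nelhl] add [cmqb,kvb] -> 14 lines: fqcc qwkrp pgtd rnwb gtibd cmqb kvb zej skd hpuv vwpt ankt ruriq cuieu
Final line 11: vwpt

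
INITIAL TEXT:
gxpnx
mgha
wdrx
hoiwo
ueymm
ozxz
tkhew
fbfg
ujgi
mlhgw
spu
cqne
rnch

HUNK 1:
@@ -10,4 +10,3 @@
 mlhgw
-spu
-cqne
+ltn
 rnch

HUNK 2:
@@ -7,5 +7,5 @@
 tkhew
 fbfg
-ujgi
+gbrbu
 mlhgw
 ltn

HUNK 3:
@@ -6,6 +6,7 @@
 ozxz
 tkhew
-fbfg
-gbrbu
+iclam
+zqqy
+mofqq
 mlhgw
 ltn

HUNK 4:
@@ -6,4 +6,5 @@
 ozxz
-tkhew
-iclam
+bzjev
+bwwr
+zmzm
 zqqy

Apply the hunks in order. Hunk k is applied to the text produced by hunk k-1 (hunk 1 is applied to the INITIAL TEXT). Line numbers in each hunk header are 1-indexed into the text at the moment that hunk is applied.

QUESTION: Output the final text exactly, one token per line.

Hunk 1: at line 10 remove [spu,cqne] add [ltn] -> 12 lines: gxpnx mgha wdrx hoiwo ueymm ozxz tkhew fbfg ujgi mlhgw ltn rnch
Hunk 2: at line 7 remove [ujgi] add [gbrbu] -> 12 lines: gxpnx mgha wdrx hoiwo ueymm ozxz tkhew fbfg gbrbu mlhgw ltn rnch
Hunk 3: at line 6 remove [fbfg,gbrbu] add [iclam,zqqy,mofqq] -> 13 lines: gxpnx mgha wdrx hoiwo ueymm ozxz tkhew iclam zqqy mofqq mlhgw ltn rnch
Hunk 4: at line 6 remove [tkhew,iclam] add [bzjev,bwwr,zmzm] -> 14 lines: gxpnx mgha wdrx hoiwo ueymm ozxz bzjev bwwr zmzm zqqy mofqq mlhgw ltn rnch

Answer: gxpnx
mgha
wdrx
hoiwo
ueymm
ozxz
bzjev
bwwr
zmzm
zqqy
mofqq
mlhgw
ltn
rnch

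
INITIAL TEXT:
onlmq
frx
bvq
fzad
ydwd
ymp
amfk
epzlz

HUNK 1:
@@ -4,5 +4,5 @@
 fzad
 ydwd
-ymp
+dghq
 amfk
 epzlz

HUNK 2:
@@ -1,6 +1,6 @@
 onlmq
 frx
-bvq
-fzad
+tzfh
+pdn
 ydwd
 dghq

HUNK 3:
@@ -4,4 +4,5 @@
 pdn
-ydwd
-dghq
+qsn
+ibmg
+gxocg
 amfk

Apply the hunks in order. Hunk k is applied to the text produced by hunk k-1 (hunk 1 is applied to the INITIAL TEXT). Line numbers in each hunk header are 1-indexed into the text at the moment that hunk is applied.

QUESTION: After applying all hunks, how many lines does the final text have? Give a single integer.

Hunk 1: at line 4 remove [ymp] add [dghq] -> 8 lines: onlmq frx bvq fzad ydwd dghq amfk epzlz
Hunk 2: at line 1 remove [bvq,fzad] add [tzfh,pdn] -> 8 lines: onlmq frx tzfh pdn ydwd dghq amfk epzlz
Hunk 3: at line 4 remove [ydwd,dghq] add [qsn,ibmg,gxocg] -> 9 lines: onlmq frx tzfh pdn qsn ibmg gxocg amfk epzlz
Final line count: 9

Answer: 9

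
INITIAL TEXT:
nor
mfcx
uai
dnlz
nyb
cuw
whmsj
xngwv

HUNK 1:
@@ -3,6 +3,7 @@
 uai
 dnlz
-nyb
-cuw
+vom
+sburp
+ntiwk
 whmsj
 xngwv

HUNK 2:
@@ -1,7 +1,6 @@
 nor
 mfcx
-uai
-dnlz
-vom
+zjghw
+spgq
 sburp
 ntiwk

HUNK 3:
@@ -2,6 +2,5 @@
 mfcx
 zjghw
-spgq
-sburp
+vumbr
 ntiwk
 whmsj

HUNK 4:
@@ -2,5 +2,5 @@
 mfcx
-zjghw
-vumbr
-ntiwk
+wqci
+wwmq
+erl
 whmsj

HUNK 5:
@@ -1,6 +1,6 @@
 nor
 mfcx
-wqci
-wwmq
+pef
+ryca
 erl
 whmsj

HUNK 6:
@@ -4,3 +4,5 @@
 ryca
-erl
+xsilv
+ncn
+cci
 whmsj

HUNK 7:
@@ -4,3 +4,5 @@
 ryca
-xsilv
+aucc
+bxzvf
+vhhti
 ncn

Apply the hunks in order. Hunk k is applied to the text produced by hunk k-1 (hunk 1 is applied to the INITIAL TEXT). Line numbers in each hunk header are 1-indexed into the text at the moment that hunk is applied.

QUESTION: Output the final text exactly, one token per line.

Answer: nor
mfcx
pef
ryca
aucc
bxzvf
vhhti
ncn
cci
whmsj
xngwv

Derivation:
Hunk 1: at line 3 remove [nyb,cuw] add [vom,sburp,ntiwk] -> 9 lines: nor mfcx uai dnlz vom sburp ntiwk whmsj xngwv
Hunk 2: at line 1 remove [uai,dnlz,vom] add [zjghw,spgq] -> 8 lines: nor mfcx zjghw spgq sburp ntiwk whmsj xngwv
Hunk 3: at line 2 remove [spgq,sburp] add [vumbr] -> 7 lines: nor mfcx zjghw vumbr ntiwk whmsj xngwv
Hunk 4: at line 2 remove [zjghw,vumbr,ntiwk] add [wqci,wwmq,erl] -> 7 lines: nor mfcx wqci wwmq erl whmsj xngwv
Hunk 5: at line 1 remove [wqci,wwmq] add [pef,ryca] -> 7 lines: nor mfcx pef ryca erl whmsj xngwv
Hunk 6: at line 4 remove [erl] add [xsilv,ncn,cci] -> 9 lines: nor mfcx pef ryca xsilv ncn cci whmsj xngwv
Hunk 7: at line 4 remove [xsilv] add [aucc,bxzvf,vhhti] -> 11 lines: nor mfcx pef ryca aucc bxzvf vhhti ncn cci whmsj xngwv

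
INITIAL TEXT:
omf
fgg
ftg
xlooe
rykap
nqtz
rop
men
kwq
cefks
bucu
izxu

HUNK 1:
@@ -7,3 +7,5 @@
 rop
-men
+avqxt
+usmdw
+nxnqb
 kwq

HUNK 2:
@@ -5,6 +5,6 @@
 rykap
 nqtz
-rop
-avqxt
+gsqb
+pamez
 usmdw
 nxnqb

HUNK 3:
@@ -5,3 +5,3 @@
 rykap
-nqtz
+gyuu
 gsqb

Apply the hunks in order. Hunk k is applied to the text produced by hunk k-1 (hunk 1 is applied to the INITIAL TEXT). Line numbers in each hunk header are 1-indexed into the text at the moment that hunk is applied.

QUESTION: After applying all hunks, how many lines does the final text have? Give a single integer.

Hunk 1: at line 7 remove [men] add [avqxt,usmdw,nxnqb] -> 14 lines: omf fgg ftg xlooe rykap nqtz rop avqxt usmdw nxnqb kwq cefks bucu izxu
Hunk 2: at line 5 remove [rop,avqxt] add [gsqb,pamez] -> 14 lines: omf fgg ftg xlooe rykap nqtz gsqb pamez usmdw nxnqb kwq cefks bucu izxu
Hunk 3: at line 5 remove [nqtz] add [gyuu] -> 14 lines: omf fgg ftg xlooe rykap gyuu gsqb pamez usmdw nxnqb kwq cefks bucu izxu
Final line count: 14

Answer: 14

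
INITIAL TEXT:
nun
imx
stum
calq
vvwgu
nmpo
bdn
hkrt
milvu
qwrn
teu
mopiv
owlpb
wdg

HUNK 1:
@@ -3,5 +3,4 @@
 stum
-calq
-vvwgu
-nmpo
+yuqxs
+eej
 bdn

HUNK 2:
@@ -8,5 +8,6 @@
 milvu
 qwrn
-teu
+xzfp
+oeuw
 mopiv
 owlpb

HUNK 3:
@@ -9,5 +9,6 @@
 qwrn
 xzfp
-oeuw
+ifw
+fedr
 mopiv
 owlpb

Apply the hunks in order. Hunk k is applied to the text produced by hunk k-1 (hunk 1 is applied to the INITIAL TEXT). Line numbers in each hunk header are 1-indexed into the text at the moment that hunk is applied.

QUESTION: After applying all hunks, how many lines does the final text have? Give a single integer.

Hunk 1: at line 3 remove [calq,vvwgu,nmpo] add [yuqxs,eej] -> 13 lines: nun imx stum yuqxs eej bdn hkrt milvu qwrn teu mopiv owlpb wdg
Hunk 2: at line 8 remove [teu] add [xzfp,oeuw] -> 14 lines: nun imx stum yuqxs eej bdn hkrt milvu qwrn xzfp oeuw mopiv owlpb wdg
Hunk 3: at line 9 remove [oeuw] add [ifw,fedr] -> 15 lines: nun imx stum yuqxs eej bdn hkrt milvu qwrn xzfp ifw fedr mopiv owlpb wdg
Final line count: 15

Answer: 15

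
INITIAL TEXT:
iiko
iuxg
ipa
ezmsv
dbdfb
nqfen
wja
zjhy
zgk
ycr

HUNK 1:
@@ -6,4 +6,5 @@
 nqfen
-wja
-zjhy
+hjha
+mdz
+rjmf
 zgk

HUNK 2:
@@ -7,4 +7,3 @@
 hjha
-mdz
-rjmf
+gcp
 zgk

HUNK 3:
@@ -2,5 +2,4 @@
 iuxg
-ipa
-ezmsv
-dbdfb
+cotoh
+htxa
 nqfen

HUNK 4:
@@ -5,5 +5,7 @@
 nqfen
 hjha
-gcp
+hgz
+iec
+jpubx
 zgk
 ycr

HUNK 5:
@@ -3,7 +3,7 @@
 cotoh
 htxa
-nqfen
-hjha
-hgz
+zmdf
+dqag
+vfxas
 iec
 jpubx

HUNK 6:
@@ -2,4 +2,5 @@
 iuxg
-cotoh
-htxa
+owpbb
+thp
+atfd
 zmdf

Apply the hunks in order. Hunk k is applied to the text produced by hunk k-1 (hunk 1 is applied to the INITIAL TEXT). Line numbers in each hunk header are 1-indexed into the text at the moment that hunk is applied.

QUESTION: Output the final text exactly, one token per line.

Hunk 1: at line 6 remove [wja,zjhy] add [hjha,mdz,rjmf] -> 11 lines: iiko iuxg ipa ezmsv dbdfb nqfen hjha mdz rjmf zgk ycr
Hunk 2: at line 7 remove [mdz,rjmf] add [gcp] -> 10 lines: iiko iuxg ipa ezmsv dbdfb nqfen hjha gcp zgk ycr
Hunk 3: at line 2 remove [ipa,ezmsv,dbdfb] add [cotoh,htxa] -> 9 lines: iiko iuxg cotoh htxa nqfen hjha gcp zgk ycr
Hunk 4: at line 5 remove [gcp] add [hgz,iec,jpubx] -> 11 lines: iiko iuxg cotoh htxa nqfen hjha hgz iec jpubx zgk ycr
Hunk 5: at line 3 remove [nqfen,hjha,hgz] add [zmdf,dqag,vfxas] -> 11 lines: iiko iuxg cotoh htxa zmdf dqag vfxas iec jpubx zgk ycr
Hunk 6: at line 2 remove [cotoh,htxa] add [owpbb,thp,atfd] -> 12 lines: iiko iuxg owpbb thp atfd zmdf dqag vfxas iec jpubx zgk ycr

Answer: iiko
iuxg
owpbb
thp
atfd
zmdf
dqag
vfxas
iec
jpubx
zgk
ycr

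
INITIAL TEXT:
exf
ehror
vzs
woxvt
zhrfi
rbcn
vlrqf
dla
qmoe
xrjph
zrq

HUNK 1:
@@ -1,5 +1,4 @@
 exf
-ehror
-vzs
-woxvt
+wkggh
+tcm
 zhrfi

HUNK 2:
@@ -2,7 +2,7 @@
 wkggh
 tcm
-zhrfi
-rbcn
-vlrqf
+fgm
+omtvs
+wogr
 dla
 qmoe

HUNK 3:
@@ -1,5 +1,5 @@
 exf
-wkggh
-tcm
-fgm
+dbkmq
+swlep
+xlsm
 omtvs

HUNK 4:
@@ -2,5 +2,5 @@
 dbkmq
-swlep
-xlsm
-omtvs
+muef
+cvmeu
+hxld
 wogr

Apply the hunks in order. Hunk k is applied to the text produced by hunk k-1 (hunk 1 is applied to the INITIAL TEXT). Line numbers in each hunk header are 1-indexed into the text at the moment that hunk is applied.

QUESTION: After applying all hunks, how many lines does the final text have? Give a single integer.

Hunk 1: at line 1 remove [ehror,vzs,woxvt] add [wkggh,tcm] -> 10 lines: exf wkggh tcm zhrfi rbcn vlrqf dla qmoe xrjph zrq
Hunk 2: at line 2 remove [zhrfi,rbcn,vlrqf] add [fgm,omtvs,wogr] -> 10 lines: exf wkggh tcm fgm omtvs wogr dla qmoe xrjph zrq
Hunk 3: at line 1 remove [wkggh,tcm,fgm] add [dbkmq,swlep,xlsm] -> 10 lines: exf dbkmq swlep xlsm omtvs wogr dla qmoe xrjph zrq
Hunk 4: at line 2 remove [swlep,xlsm,omtvs] add [muef,cvmeu,hxld] -> 10 lines: exf dbkmq muef cvmeu hxld wogr dla qmoe xrjph zrq
Final line count: 10

Answer: 10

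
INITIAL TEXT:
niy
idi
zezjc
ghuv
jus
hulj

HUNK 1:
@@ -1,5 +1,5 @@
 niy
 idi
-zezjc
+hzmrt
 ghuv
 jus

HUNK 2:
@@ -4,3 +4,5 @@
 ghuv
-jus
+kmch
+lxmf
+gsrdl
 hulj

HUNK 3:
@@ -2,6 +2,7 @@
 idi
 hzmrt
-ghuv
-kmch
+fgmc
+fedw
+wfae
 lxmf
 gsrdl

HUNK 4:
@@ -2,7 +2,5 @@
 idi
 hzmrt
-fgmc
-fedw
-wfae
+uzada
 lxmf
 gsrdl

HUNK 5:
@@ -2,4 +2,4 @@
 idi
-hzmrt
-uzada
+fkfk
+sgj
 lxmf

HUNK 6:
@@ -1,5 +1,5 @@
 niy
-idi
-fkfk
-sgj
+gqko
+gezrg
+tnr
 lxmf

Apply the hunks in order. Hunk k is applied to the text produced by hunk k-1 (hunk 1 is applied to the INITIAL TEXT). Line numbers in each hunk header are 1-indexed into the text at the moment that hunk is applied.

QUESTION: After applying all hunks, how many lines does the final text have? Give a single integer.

Hunk 1: at line 1 remove [zezjc] add [hzmrt] -> 6 lines: niy idi hzmrt ghuv jus hulj
Hunk 2: at line 4 remove [jus] add [kmch,lxmf,gsrdl] -> 8 lines: niy idi hzmrt ghuv kmch lxmf gsrdl hulj
Hunk 3: at line 2 remove [ghuv,kmch] add [fgmc,fedw,wfae] -> 9 lines: niy idi hzmrt fgmc fedw wfae lxmf gsrdl hulj
Hunk 4: at line 2 remove [fgmc,fedw,wfae] add [uzada] -> 7 lines: niy idi hzmrt uzada lxmf gsrdl hulj
Hunk 5: at line 2 remove [hzmrt,uzada] add [fkfk,sgj] -> 7 lines: niy idi fkfk sgj lxmf gsrdl hulj
Hunk 6: at line 1 remove [idi,fkfk,sgj] add [gqko,gezrg,tnr] -> 7 lines: niy gqko gezrg tnr lxmf gsrdl hulj
Final line count: 7

Answer: 7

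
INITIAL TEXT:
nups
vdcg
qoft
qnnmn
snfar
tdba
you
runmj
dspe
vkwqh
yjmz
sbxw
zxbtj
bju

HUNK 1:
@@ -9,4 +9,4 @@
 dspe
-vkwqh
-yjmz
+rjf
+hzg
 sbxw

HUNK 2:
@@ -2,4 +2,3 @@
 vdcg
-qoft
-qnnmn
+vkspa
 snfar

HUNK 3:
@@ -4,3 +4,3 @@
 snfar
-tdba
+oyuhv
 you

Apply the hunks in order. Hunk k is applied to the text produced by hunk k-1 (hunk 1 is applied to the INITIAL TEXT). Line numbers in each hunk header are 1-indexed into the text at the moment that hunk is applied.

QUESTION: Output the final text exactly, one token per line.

Hunk 1: at line 9 remove [vkwqh,yjmz] add [rjf,hzg] -> 14 lines: nups vdcg qoft qnnmn snfar tdba you runmj dspe rjf hzg sbxw zxbtj bju
Hunk 2: at line 2 remove [qoft,qnnmn] add [vkspa] -> 13 lines: nups vdcg vkspa snfar tdba you runmj dspe rjf hzg sbxw zxbtj bju
Hunk 3: at line 4 remove [tdba] add [oyuhv] -> 13 lines: nups vdcg vkspa snfar oyuhv you runmj dspe rjf hzg sbxw zxbtj bju

Answer: nups
vdcg
vkspa
snfar
oyuhv
you
runmj
dspe
rjf
hzg
sbxw
zxbtj
bju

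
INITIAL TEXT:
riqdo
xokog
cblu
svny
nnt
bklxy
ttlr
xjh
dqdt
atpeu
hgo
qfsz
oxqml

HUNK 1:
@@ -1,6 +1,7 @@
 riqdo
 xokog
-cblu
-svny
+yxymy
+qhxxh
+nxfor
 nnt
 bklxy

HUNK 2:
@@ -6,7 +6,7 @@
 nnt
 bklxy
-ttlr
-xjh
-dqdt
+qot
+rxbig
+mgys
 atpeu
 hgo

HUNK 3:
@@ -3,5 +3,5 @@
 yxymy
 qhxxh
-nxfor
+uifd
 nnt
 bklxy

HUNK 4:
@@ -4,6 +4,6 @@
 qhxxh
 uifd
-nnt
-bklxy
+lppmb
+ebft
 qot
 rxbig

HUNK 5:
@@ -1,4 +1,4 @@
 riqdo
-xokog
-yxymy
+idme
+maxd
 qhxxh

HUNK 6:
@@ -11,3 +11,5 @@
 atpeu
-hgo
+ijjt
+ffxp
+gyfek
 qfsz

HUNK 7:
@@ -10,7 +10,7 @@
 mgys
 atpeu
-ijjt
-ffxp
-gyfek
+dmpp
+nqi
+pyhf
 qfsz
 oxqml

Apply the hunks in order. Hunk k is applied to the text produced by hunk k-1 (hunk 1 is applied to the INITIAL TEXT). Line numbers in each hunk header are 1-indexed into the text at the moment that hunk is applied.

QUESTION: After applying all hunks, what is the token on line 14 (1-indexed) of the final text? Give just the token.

Hunk 1: at line 1 remove [cblu,svny] add [yxymy,qhxxh,nxfor] -> 14 lines: riqdo xokog yxymy qhxxh nxfor nnt bklxy ttlr xjh dqdt atpeu hgo qfsz oxqml
Hunk 2: at line 6 remove [ttlr,xjh,dqdt] add [qot,rxbig,mgys] -> 14 lines: riqdo xokog yxymy qhxxh nxfor nnt bklxy qot rxbig mgys atpeu hgo qfsz oxqml
Hunk 3: at line 3 remove [nxfor] add [uifd] -> 14 lines: riqdo xokog yxymy qhxxh uifd nnt bklxy qot rxbig mgys atpeu hgo qfsz oxqml
Hunk 4: at line 4 remove [nnt,bklxy] add [lppmb,ebft] -> 14 lines: riqdo xokog yxymy qhxxh uifd lppmb ebft qot rxbig mgys atpeu hgo qfsz oxqml
Hunk 5: at line 1 remove [xokog,yxymy] add [idme,maxd] -> 14 lines: riqdo idme maxd qhxxh uifd lppmb ebft qot rxbig mgys atpeu hgo qfsz oxqml
Hunk 6: at line 11 remove [hgo] add [ijjt,ffxp,gyfek] -> 16 lines: riqdo idme maxd qhxxh uifd lppmb ebft qot rxbig mgys atpeu ijjt ffxp gyfek qfsz oxqml
Hunk 7: at line 10 remove [ijjt,ffxp,gyfek] add [dmpp,nqi,pyhf] -> 16 lines: riqdo idme maxd qhxxh uifd lppmb ebft qot rxbig mgys atpeu dmpp nqi pyhf qfsz oxqml
Final line 14: pyhf

Answer: pyhf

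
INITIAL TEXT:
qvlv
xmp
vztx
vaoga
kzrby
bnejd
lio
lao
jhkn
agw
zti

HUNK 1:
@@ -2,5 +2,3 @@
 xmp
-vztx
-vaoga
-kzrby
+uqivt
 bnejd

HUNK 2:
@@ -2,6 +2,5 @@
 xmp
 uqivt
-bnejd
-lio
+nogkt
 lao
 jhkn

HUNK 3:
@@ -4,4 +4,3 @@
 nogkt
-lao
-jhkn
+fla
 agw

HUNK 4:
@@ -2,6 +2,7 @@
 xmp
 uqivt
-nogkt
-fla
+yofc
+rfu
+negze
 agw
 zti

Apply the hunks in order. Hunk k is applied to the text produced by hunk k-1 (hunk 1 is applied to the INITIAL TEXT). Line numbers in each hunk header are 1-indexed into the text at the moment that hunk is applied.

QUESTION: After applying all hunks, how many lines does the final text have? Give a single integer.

Hunk 1: at line 2 remove [vztx,vaoga,kzrby] add [uqivt] -> 9 lines: qvlv xmp uqivt bnejd lio lao jhkn agw zti
Hunk 2: at line 2 remove [bnejd,lio] add [nogkt] -> 8 lines: qvlv xmp uqivt nogkt lao jhkn agw zti
Hunk 3: at line 4 remove [lao,jhkn] add [fla] -> 7 lines: qvlv xmp uqivt nogkt fla agw zti
Hunk 4: at line 2 remove [nogkt,fla] add [yofc,rfu,negze] -> 8 lines: qvlv xmp uqivt yofc rfu negze agw zti
Final line count: 8

Answer: 8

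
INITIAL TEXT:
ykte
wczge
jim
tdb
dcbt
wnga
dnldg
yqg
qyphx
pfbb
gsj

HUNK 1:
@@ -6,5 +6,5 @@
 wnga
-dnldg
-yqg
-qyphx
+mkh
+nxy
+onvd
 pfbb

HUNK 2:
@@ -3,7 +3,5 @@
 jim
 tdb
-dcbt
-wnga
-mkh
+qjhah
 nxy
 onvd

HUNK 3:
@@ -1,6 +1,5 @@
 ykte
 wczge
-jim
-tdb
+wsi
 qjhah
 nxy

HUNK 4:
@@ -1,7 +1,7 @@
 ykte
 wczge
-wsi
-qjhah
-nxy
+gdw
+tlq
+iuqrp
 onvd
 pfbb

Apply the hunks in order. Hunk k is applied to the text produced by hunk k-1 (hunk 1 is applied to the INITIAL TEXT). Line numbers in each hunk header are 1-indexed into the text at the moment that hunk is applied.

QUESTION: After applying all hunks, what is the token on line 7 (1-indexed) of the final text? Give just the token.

Hunk 1: at line 6 remove [dnldg,yqg,qyphx] add [mkh,nxy,onvd] -> 11 lines: ykte wczge jim tdb dcbt wnga mkh nxy onvd pfbb gsj
Hunk 2: at line 3 remove [dcbt,wnga,mkh] add [qjhah] -> 9 lines: ykte wczge jim tdb qjhah nxy onvd pfbb gsj
Hunk 3: at line 1 remove [jim,tdb] add [wsi] -> 8 lines: ykte wczge wsi qjhah nxy onvd pfbb gsj
Hunk 4: at line 1 remove [wsi,qjhah,nxy] add [gdw,tlq,iuqrp] -> 8 lines: ykte wczge gdw tlq iuqrp onvd pfbb gsj
Final line 7: pfbb

Answer: pfbb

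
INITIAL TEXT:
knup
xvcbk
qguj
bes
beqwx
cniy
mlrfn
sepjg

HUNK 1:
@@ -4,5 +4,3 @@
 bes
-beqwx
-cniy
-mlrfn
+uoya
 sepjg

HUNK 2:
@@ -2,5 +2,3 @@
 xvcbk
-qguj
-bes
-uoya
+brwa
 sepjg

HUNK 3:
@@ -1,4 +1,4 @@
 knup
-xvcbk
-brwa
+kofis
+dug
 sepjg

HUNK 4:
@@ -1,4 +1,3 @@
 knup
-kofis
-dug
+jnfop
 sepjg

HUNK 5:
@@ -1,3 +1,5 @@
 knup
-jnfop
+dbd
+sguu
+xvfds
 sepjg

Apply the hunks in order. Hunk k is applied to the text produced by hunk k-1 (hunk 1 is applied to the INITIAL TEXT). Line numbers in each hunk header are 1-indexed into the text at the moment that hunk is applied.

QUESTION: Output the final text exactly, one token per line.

Answer: knup
dbd
sguu
xvfds
sepjg

Derivation:
Hunk 1: at line 4 remove [beqwx,cniy,mlrfn] add [uoya] -> 6 lines: knup xvcbk qguj bes uoya sepjg
Hunk 2: at line 2 remove [qguj,bes,uoya] add [brwa] -> 4 lines: knup xvcbk brwa sepjg
Hunk 3: at line 1 remove [xvcbk,brwa] add [kofis,dug] -> 4 lines: knup kofis dug sepjg
Hunk 4: at line 1 remove [kofis,dug] add [jnfop] -> 3 lines: knup jnfop sepjg
Hunk 5: at line 1 remove [jnfop] add [dbd,sguu,xvfds] -> 5 lines: knup dbd sguu xvfds sepjg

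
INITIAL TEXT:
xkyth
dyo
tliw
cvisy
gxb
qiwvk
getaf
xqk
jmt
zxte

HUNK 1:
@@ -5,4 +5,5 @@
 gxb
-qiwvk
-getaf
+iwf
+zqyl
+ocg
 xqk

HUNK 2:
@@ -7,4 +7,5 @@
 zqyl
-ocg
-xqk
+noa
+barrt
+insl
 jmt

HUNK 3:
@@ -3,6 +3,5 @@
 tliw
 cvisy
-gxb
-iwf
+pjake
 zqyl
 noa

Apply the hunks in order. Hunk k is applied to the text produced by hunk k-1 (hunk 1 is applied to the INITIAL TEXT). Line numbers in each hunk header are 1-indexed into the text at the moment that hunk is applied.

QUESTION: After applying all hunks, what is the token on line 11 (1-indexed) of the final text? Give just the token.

Answer: zxte

Derivation:
Hunk 1: at line 5 remove [qiwvk,getaf] add [iwf,zqyl,ocg] -> 11 lines: xkyth dyo tliw cvisy gxb iwf zqyl ocg xqk jmt zxte
Hunk 2: at line 7 remove [ocg,xqk] add [noa,barrt,insl] -> 12 lines: xkyth dyo tliw cvisy gxb iwf zqyl noa barrt insl jmt zxte
Hunk 3: at line 3 remove [gxb,iwf] add [pjake] -> 11 lines: xkyth dyo tliw cvisy pjake zqyl noa barrt insl jmt zxte
Final line 11: zxte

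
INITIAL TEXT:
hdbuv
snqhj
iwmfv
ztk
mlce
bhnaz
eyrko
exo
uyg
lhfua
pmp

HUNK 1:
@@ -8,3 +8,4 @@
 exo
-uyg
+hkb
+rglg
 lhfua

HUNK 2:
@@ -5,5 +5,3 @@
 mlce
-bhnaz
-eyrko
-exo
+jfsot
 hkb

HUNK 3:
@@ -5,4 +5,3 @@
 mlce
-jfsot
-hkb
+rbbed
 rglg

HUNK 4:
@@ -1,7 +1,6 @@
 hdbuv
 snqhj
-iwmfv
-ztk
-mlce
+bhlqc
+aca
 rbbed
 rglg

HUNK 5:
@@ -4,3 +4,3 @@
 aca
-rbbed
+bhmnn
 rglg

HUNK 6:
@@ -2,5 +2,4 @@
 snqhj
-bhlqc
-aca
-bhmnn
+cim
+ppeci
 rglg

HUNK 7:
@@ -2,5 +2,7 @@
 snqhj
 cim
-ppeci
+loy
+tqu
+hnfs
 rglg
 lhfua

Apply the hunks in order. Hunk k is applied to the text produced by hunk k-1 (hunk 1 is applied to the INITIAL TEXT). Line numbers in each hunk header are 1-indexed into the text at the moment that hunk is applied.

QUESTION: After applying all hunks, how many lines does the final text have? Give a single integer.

Hunk 1: at line 8 remove [uyg] add [hkb,rglg] -> 12 lines: hdbuv snqhj iwmfv ztk mlce bhnaz eyrko exo hkb rglg lhfua pmp
Hunk 2: at line 5 remove [bhnaz,eyrko,exo] add [jfsot] -> 10 lines: hdbuv snqhj iwmfv ztk mlce jfsot hkb rglg lhfua pmp
Hunk 3: at line 5 remove [jfsot,hkb] add [rbbed] -> 9 lines: hdbuv snqhj iwmfv ztk mlce rbbed rglg lhfua pmp
Hunk 4: at line 1 remove [iwmfv,ztk,mlce] add [bhlqc,aca] -> 8 lines: hdbuv snqhj bhlqc aca rbbed rglg lhfua pmp
Hunk 5: at line 4 remove [rbbed] add [bhmnn] -> 8 lines: hdbuv snqhj bhlqc aca bhmnn rglg lhfua pmp
Hunk 6: at line 2 remove [bhlqc,aca,bhmnn] add [cim,ppeci] -> 7 lines: hdbuv snqhj cim ppeci rglg lhfua pmp
Hunk 7: at line 2 remove [ppeci] add [loy,tqu,hnfs] -> 9 lines: hdbuv snqhj cim loy tqu hnfs rglg lhfua pmp
Final line count: 9

Answer: 9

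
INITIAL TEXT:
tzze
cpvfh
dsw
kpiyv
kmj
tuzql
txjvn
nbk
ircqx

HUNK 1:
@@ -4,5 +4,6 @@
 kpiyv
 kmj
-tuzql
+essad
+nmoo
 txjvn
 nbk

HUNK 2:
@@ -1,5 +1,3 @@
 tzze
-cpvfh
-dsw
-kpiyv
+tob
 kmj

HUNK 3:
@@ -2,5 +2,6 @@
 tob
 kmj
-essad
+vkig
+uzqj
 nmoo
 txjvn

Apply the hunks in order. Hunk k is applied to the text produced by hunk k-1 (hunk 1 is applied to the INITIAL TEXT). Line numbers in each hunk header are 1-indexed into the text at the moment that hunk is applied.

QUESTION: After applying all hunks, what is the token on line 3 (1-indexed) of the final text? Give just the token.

Hunk 1: at line 4 remove [tuzql] add [essad,nmoo] -> 10 lines: tzze cpvfh dsw kpiyv kmj essad nmoo txjvn nbk ircqx
Hunk 2: at line 1 remove [cpvfh,dsw,kpiyv] add [tob] -> 8 lines: tzze tob kmj essad nmoo txjvn nbk ircqx
Hunk 3: at line 2 remove [essad] add [vkig,uzqj] -> 9 lines: tzze tob kmj vkig uzqj nmoo txjvn nbk ircqx
Final line 3: kmj

Answer: kmj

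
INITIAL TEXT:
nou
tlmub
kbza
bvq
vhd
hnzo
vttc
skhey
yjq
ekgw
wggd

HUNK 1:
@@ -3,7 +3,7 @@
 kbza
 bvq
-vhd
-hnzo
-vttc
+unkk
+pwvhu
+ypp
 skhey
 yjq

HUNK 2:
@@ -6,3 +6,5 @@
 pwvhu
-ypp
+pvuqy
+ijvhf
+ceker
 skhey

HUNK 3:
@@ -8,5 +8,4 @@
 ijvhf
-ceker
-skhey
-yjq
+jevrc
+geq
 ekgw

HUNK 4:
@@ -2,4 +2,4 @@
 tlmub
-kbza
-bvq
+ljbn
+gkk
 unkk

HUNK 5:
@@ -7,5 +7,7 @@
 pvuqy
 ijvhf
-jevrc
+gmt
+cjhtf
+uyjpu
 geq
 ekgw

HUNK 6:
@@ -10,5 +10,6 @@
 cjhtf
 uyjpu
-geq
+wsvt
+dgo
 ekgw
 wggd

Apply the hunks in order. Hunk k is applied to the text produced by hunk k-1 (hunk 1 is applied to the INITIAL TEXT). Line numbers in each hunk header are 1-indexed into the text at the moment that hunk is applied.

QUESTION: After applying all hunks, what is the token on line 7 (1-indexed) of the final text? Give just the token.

Answer: pvuqy

Derivation:
Hunk 1: at line 3 remove [vhd,hnzo,vttc] add [unkk,pwvhu,ypp] -> 11 lines: nou tlmub kbza bvq unkk pwvhu ypp skhey yjq ekgw wggd
Hunk 2: at line 6 remove [ypp] add [pvuqy,ijvhf,ceker] -> 13 lines: nou tlmub kbza bvq unkk pwvhu pvuqy ijvhf ceker skhey yjq ekgw wggd
Hunk 3: at line 8 remove [ceker,skhey,yjq] add [jevrc,geq] -> 12 lines: nou tlmub kbza bvq unkk pwvhu pvuqy ijvhf jevrc geq ekgw wggd
Hunk 4: at line 2 remove [kbza,bvq] add [ljbn,gkk] -> 12 lines: nou tlmub ljbn gkk unkk pwvhu pvuqy ijvhf jevrc geq ekgw wggd
Hunk 5: at line 7 remove [jevrc] add [gmt,cjhtf,uyjpu] -> 14 lines: nou tlmub ljbn gkk unkk pwvhu pvuqy ijvhf gmt cjhtf uyjpu geq ekgw wggd
Hunk 6: at line 10 remove [geq] add [wsvt,dgo] -> 15 lines: nou tlmub ljbn gkk unkk pwvhu pvuqy ijvhf gmt cjhtf uyjpu wsvt dgo ekgw wggd
Final line 7: pvuqy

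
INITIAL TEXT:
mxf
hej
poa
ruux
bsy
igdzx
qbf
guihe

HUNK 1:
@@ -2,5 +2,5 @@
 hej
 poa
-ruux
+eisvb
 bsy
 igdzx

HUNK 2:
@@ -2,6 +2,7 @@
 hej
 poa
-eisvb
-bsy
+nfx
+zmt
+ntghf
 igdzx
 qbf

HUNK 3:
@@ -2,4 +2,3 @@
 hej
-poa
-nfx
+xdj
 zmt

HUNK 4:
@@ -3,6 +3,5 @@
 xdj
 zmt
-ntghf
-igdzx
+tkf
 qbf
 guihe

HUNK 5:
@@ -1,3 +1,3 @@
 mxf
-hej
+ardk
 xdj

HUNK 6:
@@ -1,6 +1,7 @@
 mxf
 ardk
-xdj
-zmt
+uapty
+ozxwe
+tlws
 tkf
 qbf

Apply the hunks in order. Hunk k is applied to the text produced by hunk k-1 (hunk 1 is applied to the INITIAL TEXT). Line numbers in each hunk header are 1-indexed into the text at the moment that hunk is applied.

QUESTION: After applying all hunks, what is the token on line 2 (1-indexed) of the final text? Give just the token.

Hunk 1: at line 2 remove [ruux] add [eisvb] -> 8 lines: mxf hej poa eisvb bsy igdzx qbf guihe
Hunk 2: at line 2 remove [eisvb,bsy] add [nfx,zmt,ntghf] -> 9 lines: mxf hej poa nfx zmt ntghf igdzx qbf guihe
Hunk 3: at line 2 remove [poa,nfx] add [xdj] -> 8 lines: mxf hej xdj zmt ntghf igdzx qbf guihe
Hunk 4: at line 3 remove [ntghf,igdzx] add [tkf] -> 7 lines: mxf hej xdj zmt tkf qbf guihe
Hunk 5: at line 1 remove [hej] add [ardk] -> 7 lines: mxf ardk xdj zmt tkf qbf guihe
Hunk 6: at line 1 remove [xdj,zmt] add [uapty,ozxwe,tlws] -> 8 lines: mxf ardk uapty ozxwe tlws tkf qbf guihe
Final line 2: ardk

Answer: ardk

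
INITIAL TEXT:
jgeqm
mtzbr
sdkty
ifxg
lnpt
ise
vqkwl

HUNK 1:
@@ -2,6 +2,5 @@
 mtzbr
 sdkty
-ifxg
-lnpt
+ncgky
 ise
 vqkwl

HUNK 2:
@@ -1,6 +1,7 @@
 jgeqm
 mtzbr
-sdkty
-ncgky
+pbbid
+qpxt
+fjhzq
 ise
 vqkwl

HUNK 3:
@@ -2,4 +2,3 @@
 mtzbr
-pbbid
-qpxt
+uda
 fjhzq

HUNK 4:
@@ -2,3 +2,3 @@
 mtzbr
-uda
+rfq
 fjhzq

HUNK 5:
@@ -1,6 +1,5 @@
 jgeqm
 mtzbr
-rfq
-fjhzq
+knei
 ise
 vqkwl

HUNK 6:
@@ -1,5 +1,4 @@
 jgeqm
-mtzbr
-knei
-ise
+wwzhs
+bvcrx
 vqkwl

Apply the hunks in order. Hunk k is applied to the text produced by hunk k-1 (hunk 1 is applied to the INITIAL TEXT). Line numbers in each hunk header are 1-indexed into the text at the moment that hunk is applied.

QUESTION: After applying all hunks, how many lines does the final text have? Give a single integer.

Hunk 1: at line 2 remove [ifxg,lnpt] add [ncgky] -> 6 lines: jgeqm mtzbr sdkty ncgky ise vqkwl
Hunk 2: at line 1 remove [sdkty,ncgky] add [pbbid,qpxt,fjhzq] -> 7 lines: jgeqm mtzbr pbbid qpxt fjhzq ise vqkwl
Hunk 3: at line 2 remove [pbbid,qpxt] add [uda] -> 6 lines: jgeqm mtzbr uda fjhzq ise vqkwl
Hunk 4: at line 2 remove [uda] add [rfq] -> 6 lines: jgeqm mtzbr rfq fjhzq ise vqkwl
Hunk 5: at line 1 remove [rfq,fjhzq] add [knei] -> 5 lines: jgeqm mtzbr knei ise vqkwl
Hunk 6: at line 1 remove [mtzbr,knei,ise] add [wwzhs,bvcrx] -> 4 lines: jgeqm wwzhs bvcrx vqkwl
Final line count: 4

Answer: 4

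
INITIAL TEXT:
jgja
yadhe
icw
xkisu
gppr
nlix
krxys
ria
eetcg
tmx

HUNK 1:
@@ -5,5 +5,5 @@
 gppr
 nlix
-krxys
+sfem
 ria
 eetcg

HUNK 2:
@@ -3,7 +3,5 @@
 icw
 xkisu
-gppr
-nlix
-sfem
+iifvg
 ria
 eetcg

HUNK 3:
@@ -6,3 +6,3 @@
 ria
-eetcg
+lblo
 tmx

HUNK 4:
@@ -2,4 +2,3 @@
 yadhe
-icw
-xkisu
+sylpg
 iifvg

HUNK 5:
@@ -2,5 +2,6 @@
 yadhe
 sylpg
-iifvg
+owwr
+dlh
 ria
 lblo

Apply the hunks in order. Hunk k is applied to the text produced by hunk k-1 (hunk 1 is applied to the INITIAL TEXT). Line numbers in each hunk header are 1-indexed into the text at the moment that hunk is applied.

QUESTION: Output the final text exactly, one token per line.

Hunk 1: at line 5 remove [krxys] add [sfem] -> 10 lines: jgja yadhe icw xkisu gppr nlix sfem ria eetcg tmx
Hunk 2: at line 3 remove [gppr,nlix,sfem] add [iifvg] -> 8 lines: jgja yadhe icw xkisu iifvg ria eetcg tmx
Hunk 3: at line 6 remove [eetcg] add [lblo] -> 8 lines: jgja yadhe icw xkisu iifvg ria lblo tmx
Hunk 4: at line 2 remove [icw,xkisu] add [sylpg] -> 7 lines: jgja yadhe sylpg iifvg ria lblo tmx
Hunk 5: at line 2 remove [iifvg] add [owwr,dlh] -> 8 lines: jgja yadhe sylpg owwr dlh ria lblo tmx

Answer: jgja
yadhe
sylpg
owwr
dlh
ria
lblo
tmx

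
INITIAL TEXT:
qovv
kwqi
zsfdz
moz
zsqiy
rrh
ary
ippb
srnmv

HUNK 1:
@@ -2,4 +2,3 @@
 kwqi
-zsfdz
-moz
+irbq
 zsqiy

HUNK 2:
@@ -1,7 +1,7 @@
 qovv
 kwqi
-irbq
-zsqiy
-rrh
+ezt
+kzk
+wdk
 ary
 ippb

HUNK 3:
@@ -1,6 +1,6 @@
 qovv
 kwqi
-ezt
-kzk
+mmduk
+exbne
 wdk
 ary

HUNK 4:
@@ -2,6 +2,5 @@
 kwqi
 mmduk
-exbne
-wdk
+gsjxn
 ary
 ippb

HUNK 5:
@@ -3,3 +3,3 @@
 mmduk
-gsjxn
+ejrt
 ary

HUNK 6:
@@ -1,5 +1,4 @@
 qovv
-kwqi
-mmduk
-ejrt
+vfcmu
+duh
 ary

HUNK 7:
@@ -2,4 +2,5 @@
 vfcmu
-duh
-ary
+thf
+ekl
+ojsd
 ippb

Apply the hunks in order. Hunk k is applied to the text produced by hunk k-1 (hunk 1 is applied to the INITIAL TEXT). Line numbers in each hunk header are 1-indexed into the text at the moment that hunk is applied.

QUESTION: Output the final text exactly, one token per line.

Answer: qovv
vfcmu
thf
ekl
ojsd
ippb
srnmv

Derivation:
Hunk 1: at line 2 remove [zsfdz,moz] add [irbq] -> 8 lines: qovv kwqi irbq zsqiy rrh ary ippb srnmv
Hunk 2: at line 1 remove [irbq,zsqiy,rrh] add [ezt,kzk,wdk] -> 8 lines: qovv kwqi ezt kzk wdk ary ippb srnmv
Hunk 3: at line 1 remove [ezt,kzk] add [mmduk,exbne] -> 8 lines: qovv kwqi mmduk exbne wdk ary ippb srnmv
Hunk 4: at line 2 remove [exbne,wdk] add [gsjxn] -> 7 lines: qovv kwqi mmduk gsjxn ary ippb srnmv
Hunk 5: at line 3 remove [gsjxn] add [ejrt] -> 7 lines: qovv kwqi mmduk ejrt ary ippb srnmv
Hunk 6: at line 1 remove [kwqi,mmduk,ejrt] add [vfcmu,duh] -> 6 lines: qovv vfcmu duh ary ippb srnmv
Hunk 7: at line 2 remove [duh,ary] add [thf,ekl,ojsd] -> 7 lines: qovv vfcmu thf ekl ojsd ippb srnmv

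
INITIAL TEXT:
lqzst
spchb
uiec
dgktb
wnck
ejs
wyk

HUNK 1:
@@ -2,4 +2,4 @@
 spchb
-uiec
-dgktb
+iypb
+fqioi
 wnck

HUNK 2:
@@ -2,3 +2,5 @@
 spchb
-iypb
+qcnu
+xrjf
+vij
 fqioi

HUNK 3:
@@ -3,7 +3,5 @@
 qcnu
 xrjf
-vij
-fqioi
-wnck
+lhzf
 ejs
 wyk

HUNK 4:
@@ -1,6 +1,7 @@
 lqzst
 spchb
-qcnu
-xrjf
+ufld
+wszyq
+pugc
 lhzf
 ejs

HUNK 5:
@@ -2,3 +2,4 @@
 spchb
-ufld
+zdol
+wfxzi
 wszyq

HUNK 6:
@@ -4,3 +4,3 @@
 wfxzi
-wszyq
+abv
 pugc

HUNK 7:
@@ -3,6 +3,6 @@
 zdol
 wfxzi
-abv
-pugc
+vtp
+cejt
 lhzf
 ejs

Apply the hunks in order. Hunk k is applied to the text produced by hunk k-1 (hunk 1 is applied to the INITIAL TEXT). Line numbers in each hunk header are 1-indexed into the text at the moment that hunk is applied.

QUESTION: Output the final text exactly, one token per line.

Hunk 1: at line 2 remove [uiec,dgktb] add [iypb,fqioi] -> 7 lines: lqzst spchb iypb fqioi wnck ejs wyk
Hunk 2: at line 2 remove [iypb] add [qcnu,xrjf,vij] -> 9 lines: lqzst spchb qcnu xrjf vij fqioi wnck ejs wyk
Hunk 3: at line 3 remove [vij,fqioi,wnck] add [lhzf] -> 7 lines: lqzst spchb qcnu xrjf lhzf ejs wyk
Hunk 4: at line 1 remove [qcnu,xrjf] add [ufld,wszyq,pugc] -> 8 lines: lqzst spchb ufld wszyq pugc lhzf ejs wyk
Hunk 5: at line 2 remove [ufld] add [zdol,wfxzi] -> 9 lines: lqzst spchb zdol wfxzi wszyq pugc lhzf ejs wyk
Hunk 6: at line 4 remove [wszyq] add [abv] -> 9 lines: lqzst spchb zdol wfxzi abv pugc lhzf ejs wyk
Hunk 7: at line 3 remove [abv,pugc] add [vtp,cejt] -> 9 lines: lqzst spchb zdol wfxzi vtp cejt lhzf ejs wyk

Answer: lqzst
spchb
zdol
wfxzi
vtp
cejt
lhzf
ejs
wyk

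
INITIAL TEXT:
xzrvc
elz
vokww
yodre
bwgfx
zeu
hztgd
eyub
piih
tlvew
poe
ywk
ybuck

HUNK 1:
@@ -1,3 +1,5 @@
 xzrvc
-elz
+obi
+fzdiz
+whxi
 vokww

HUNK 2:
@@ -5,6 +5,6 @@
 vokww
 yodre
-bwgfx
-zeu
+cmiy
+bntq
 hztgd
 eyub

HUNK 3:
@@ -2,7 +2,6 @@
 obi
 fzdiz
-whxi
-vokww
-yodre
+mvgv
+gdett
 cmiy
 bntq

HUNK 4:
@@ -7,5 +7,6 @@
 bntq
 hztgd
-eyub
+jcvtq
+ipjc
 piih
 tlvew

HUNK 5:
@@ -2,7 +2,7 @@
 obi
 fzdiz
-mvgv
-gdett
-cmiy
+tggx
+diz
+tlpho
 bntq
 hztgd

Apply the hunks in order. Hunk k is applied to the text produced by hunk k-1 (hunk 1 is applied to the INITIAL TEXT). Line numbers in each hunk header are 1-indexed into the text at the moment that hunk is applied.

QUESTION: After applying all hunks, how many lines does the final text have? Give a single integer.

Hunk 1: at line 1 remove [elz] add [obi,fzdiz,whxi] -> 15 lines: xzrvc obi fzdiz whxi vokww yodre bwgfx zeu hztgd eyub piih tlvew poe ywk ybuck
Hunk 2: at line 5 remove [bwgfx,zeu] add [cmiy,bntq] -> 15 lines: xzrvc obi fzdiz whxi vokww yodre cmiy bntq hztgd eyub piih tlvew poe ywk ybuck
Hunk 3: at line 2 remove [whxi,vokww,yodre] add [mvgv,gdett] -> 14 lines: xzrvc obi fzdiz mvgv gdett cmiy bntq hztgd eyub piih tlvew poe ywk ybuck
Hunk 4: at line 7 remove [eyub] add [jcvtq,ipjc] -> 15 lines: xzrvc obi fzdiz mvgv gdett cmiy bntq hztgd jcvtq ipjc piih tlvew poe ywk ybuck
Hunk 5: at line 2 remove [mvgv,gdett,cmiy] add [tggx,diz,tlpho] -> 15 lines: xzrvc obi fzdiz tggx diz tlpho bntq hztgd jcvtq ipjc piih tlvew poe ywk ybuck
Final line count: 15

Answer: 15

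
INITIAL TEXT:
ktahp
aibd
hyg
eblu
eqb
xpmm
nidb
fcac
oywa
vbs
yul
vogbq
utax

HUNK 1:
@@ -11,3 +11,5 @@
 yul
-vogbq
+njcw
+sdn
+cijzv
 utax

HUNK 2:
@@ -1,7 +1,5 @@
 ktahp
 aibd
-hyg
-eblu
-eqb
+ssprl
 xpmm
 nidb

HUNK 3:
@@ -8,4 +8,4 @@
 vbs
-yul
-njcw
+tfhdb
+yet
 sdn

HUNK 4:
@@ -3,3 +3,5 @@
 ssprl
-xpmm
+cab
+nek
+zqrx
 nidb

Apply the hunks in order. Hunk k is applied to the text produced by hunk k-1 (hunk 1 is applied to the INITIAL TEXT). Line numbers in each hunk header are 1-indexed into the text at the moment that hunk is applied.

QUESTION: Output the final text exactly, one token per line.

Hunk 1: at line 11 remove [vogbq] add [njcw,sdn,cijzv] -> 15 lines: ktahp aibd hyg eblu eqb xpmm nidb fcac oywa vbs yul njcw sdn cijzv utax
Hunk 2: at line 1 remove [hyg,eblu,eqb] add [ssprl] -> 13 lines: ktahp aibd ssprl xpmm nidb fcac oywa vbs yul njcw sdn cijzv utax
Hunk 3: at line 8 remove [yul,njcw] add [tfhdb,yet] -> 13 lines: ktahp aibd ssprl xpmm nidb fcac oywa vbs tfhdb yet sdn cijzv utax
Hunk 4: at line 3 remove [xpmm] add [cab,nek,zqrx] -> 15 lines: ktahp aibd ssprl cab nek zqrx nidb fcac oywa vbs tfhdb yet sdn cijzv utax

Answer: ktahp
aibd
ssprl
cab
nek
zqrx
nidb
fcac
oywa
vbs
tfhdb
yet
sdn
cijzv
utax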